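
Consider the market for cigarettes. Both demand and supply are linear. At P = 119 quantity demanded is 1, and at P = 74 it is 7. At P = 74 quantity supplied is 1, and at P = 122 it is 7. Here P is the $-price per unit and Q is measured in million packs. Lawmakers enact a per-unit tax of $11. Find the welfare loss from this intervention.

$3.90 million

Demand slope = (74 − 119)/(7 − 1) = −7.5, so P = 126.5 − 7.5Q.
Supply slope = (122 − 74)/(7 − 1) = 8, so P = 66 + 8Q.
Competitive equilibrium: 126.5 − 7.5Q = 66 + 8Q → Q* = 3.9032, P* = 97.2258.
With the tax, the buyer price exceeds the seller price by 11: (126.5 − 7.5Q) − (66 + 8Q) = 11 → Q' = 3.1935.
ΔQ = 3.9032 − 3.1935 = 0.7097; the wedge equals the tax, 11.
Welfare loss = ½ × 0.7097 × 11 = $3.90 million.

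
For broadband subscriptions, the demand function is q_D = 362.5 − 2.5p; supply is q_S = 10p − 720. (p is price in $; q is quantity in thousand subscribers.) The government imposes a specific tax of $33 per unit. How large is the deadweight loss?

In inverse form: demand p = 145 − 0.4q, supply p = 72 + 0.1q.
Competitive equilibrium: 145 − 0.4q = 72 + 0.1q → q* = 146, p* = 86.6.
With the tax, the buyer price exceeds the seller price by 33: (145 − 0.4q) − (72 + 0.1q) = 33 → q' = 80.
Δq = 146 − 80 = 66; the wedge equals the tax, 33.
Welfare loss = ½ × 66 × 33 = $1089 thousand.

$1089 thousand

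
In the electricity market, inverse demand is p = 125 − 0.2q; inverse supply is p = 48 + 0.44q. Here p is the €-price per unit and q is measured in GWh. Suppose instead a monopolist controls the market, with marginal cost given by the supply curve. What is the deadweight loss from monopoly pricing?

€262.59

Competitive equilibrium: 125 − 0.2q = 48 + 0.44q → q* = 120.3125, p* = 100.9375.
Marginal revenue: MR = 125 − 0.4q. Set MR = MC: 125 − 0.4q = 48 + 0.44q → q_m = 91.6667.
Price p_m = 125 − 0.2·91.6667 = 106.6667; MC(q_m) = 48 + 0.44·91.6667 = 88.3333.
Competitive q* = 120.3125, so Δq = 28.6458; wedge = 106.6667 − 88.3333 = 18.3334.
DWL = ½ × 28.6458 × 18.3334 = €262.59.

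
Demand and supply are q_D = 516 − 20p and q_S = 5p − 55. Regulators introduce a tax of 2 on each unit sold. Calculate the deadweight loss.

8

In inverse form: demand p = 25.8 − 0.05q, supply p = 11 + 0.2q.
Competitive equilibrium: 25.8 − 0.05q = 11 + 0.2q → q* = 59.2, p* = 22.84.
With the tax, the buyer price exceeds the seller price by 2: (25.8 − 0.05q) − (11 + 0.2q) = 2 → q' = 51.2.
Δq = 59.2 − 51.2 = 8; the wedge equals the tax, 2.
Deadweight loss = ½ × 8 × 2 = 8.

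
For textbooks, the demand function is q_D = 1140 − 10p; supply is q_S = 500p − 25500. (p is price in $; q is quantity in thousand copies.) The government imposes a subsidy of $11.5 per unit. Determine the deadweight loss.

$648.28 thousand

In inverse form: demand p = 114 − 0.1q, supply p = 51 + 0.002q.
Competitive equilibrium: 114 − 0.1q = 51 + 0.002q → q* = 617.6471, p* = 52.2353.
The subsidy lowers effective supply by 11.5: p = 39.5 + 0.002q.
New quantity: 114 − 0.1q = 39.5 + 0.002q → q' = 730.3922.
Overproduction Δq = 730.3922 − 617.6471 = 112.7451; wedge = subsidy = 11.5.
Welfare loss = ½ × 112.7451 × 11.5 = $648.28 thousand.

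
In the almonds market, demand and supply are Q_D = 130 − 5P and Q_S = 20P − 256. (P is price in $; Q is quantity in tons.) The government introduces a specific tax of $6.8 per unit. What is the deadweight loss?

$92.48

In inverse form: demand P = 26 − 0.2Q, supply P = 12.8 + 0.05Q.
Competitive equilibrium: 26 − 0.2Q = 12.8 + 0.05Q → Q* = 52.8, P* = 15.44.
With the tax, the buyer price exceeds the seller price by 6.8: (26 − 0.2Q) − (12.8 + 0.05Q) = 6.8 → Q' = 25.6.
ΔQ = 52.8 − 25.6 = 27.2; the wedge equals the tax, 6.8.
Deadweight loss = ½ × 27.2 × 6.8 = $92.48.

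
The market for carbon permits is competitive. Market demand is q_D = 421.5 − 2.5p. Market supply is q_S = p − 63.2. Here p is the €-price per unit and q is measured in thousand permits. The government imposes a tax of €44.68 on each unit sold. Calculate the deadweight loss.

In inverse form: demand p = 168.6 − 0.4q, supply p = 63.2 + q.
Competitive equilibrium: 168.6 − 0.4q = 63.2 + q → q* = 75.2857, p* = 138.4857.
With the tax, the buyer price exceeds the seller price by 44.68: (168.6 − 0.4q) − (63.2 + q) = 44.68 → q' = 43.3714.
Δq = 75.2857 − 43.3714 = 31.9143; the wedge equals the tax, 44.68.
Welfare loss = ½ × 31.9143 × 44.68 = €712.97 thousand.

€712.97 thousand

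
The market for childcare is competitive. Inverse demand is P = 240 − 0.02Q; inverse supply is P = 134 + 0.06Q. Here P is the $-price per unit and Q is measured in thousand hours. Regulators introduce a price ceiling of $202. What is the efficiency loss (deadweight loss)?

Competitive equilibrium: 240 − 0.02Q = 134 + 0.06Q → Q* = 1325, P* = 213.5.
At the ceiling P = 202, quantity supplied = (202 − 134)/0.06 = 1133.3333.
Willingness to pay at Q' = 1133.3333: 240 − 0.02·1133.3333 = 217.3333.
ΔQ = 1325 − 1133.3333 = 191.6667; wedge = 217.3333 − 202 = 15.3333.
Welfare loss = ½ × 191.6667 × 15.3333 = $1469.44 thousand.

$1469.44 thousand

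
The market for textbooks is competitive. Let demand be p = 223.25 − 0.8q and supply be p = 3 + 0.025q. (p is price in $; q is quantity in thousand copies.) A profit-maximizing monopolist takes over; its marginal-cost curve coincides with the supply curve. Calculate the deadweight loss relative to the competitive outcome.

$7125.59 thousand

Competitive equilibrium: 223.25 − 0.8q = 3 + 0.025q → q* = 266.9697, p* = 9.6742.
Marginal revenue: MR = 223.25 − 1.6q. Set MR = MC: 223.25 − 1.6q = 3 + 0.025q → q_m = 135.5385.
Price p_m = 223.25 − 0.8·135.5385 = 114.8192; MC(q_m) = 3 + 0.025·135.5385 = 6.3885.
Competitive q* = 266.9697, so Δq = 131.4312; wedge = 114.8192 − 6.3885 = 108.4307.
Deadweight loss = ½ × 131.4312 × 108.4307 = $7125.59 thousand.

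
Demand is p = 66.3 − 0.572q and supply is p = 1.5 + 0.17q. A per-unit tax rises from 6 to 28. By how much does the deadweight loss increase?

Competitive equilibrium: 66.3 − 0.572q = 1.5 + 0.17q → q* = 87.3315, p* = 16.3464.
For a per-unit tax t: Δq = t/0.742, so DWL = ½·t·(t/0.742) = t²/1.484.
At t = 6: DWL = 24.259. At t = 28: DWL = 528.302.
Increase = 528.302 − 24.259 = 504.04.

504.04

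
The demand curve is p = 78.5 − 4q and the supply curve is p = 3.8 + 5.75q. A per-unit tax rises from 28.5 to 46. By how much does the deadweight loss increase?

66.86

Competitive equilibrium: 78.5 − 4q = 3.8 + 5.75q → q* = 7.6615, p* = 47.8538.
For a per-unit tax t: Δq = t/9.75, so DWL = ½·t·(t/9.75) = t²/19.5.
At t = 28.5: DWL = 41.654. At t = 46: DWL = 108.513.
Increase = 108.513 − 41.654 = 66.86.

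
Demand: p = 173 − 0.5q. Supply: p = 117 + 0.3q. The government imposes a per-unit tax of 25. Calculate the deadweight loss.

390.625

Competitive equilibrium: 173 − 0.5q = 117 + 0.3q → q* = 70, p* = 138.
With the tax, the buyer price exceeds the seller price by 25: (173 − 0.5q) − (117 + 0.3q) = 25 → q' = 38.75.
Δq = 70 − 38.75 = 31.25; the wedge equals the tax, 25.
DWL = ½ × 31.25 × 25 = 390.625.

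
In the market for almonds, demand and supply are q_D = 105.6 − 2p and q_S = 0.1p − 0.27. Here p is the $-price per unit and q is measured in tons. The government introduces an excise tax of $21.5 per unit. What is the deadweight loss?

In inverse form: demand p = 52.8 − 0.5q, supply p = 2.7 + 10q.
Competitive equilibrium: 52.8 − 0.5q = 2.7 + 10q → q* = 4.7714, p* = 50.4143.
With the tax, the buyer price exceeds the seller price by 21.5: (52.8 − 0.5q) − (2.7 + 10q) = 21.5 → q' = 2.7238.
Δq = 4.7714 − 2.7238 = 2.0476; the wedge equals the tax, 21.5.
DWL = ½ × 2.0476 × 21.5 = $22.01.

$22.01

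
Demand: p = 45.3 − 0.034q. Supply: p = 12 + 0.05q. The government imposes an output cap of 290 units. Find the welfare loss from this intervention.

475.74

Competitive equilibrium: 45.3 − 0.034q = 12 + 0.05q → q* = 396.4286, p* = 31.8214.
At q = 290: demand price = 45.3 − 0.034·290 = 35.44; supply price = 12 + 0.05·290 = 26.5.
Δq = 396.4286 − 290 = 106.4286; wedge = 35.44 − 26.5 = 8.94.
The triangle = ½ × 106.4286 × 8.94 = 475.74.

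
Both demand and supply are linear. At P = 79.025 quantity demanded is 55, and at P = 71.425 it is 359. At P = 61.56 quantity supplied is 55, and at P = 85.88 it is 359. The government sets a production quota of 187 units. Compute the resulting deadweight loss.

Demand slope = (71.425 − 79.025)/(359 − 55) = −0.025, so P = 80.4 − 0.025Q.
Supply slope = (85.88 − 61.56)/(359 − 55) = 0.08, so P = 57.16 + 0.08Q.
Competitive equilibrium: 80.4 − 0.025Q = 57.16 + 0.08Q → Q* = 221.3333, P* = 74.8667.
At Q = 187: demand price = 80.4 − 0.025·187 = 75.725; supply price = 57.16 + 0.08·187 = 72.12.
ΔQ = 221.3333 − 187 = 34.3333; wedge = 75.725 − 72.12 = 3.605.
The triangle = ½ × 34.3333 × 3.605 = 61.89.

61.89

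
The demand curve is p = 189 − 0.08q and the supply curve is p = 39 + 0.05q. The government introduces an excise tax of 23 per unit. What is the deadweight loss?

2034.62

Competitive equilibrium: 189 − 0.08q = 39 + 0.05q → q* = 1153.8462, p* = 96.6923.
With the tax, the buyer price exceeds the seller price by 23: (189 − 0.08q) − (39 + 0.05q) = 23 → q' = 976.9231.
Δq = 1153.8462 − 976.9231 = 176.9231; the wedge equals the tax, 23.
Welfare loss = ½ × 176.9231 × 23 = 2034.62.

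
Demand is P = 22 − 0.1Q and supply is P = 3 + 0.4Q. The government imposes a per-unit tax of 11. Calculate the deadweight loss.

121

Competitive equilibrium: 22 − 0.1Q = 3 + 0.4Q → Q* = 38, P* = 18.2.
With the tax, the buyer price exceeds the seller price by 11: (22 − 0.1Q) − (3 + 0.4Q) = 11 → Q' = 16.
ΔQ = 38 − 16 = 22; the wedge equals the tax, 11.
Welfare loss = ½ × 22 × 11 = 121.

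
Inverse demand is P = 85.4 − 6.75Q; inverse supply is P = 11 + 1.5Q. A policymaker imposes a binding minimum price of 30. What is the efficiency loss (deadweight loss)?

2.71

Competitive equilibrium: 85.4 − 6.75Q = 11 + 1.5Q → Q* = 9.0182, P* = 24.5273.
At the floor P = 30, quantity demanded = (85.4 − 30)/6.75 = 8.2074.
Sellers' marginal cost at Q' = 8.2074: 11 + 1.5·8.2074 = 23.3111.
ΔQ = 9.0182 − 8.2074 = 0.8108; wedge = 30 − 23.3111 = 6.6889.
The triangle = ½ × 0.8108 × 6.6889 = 2.71.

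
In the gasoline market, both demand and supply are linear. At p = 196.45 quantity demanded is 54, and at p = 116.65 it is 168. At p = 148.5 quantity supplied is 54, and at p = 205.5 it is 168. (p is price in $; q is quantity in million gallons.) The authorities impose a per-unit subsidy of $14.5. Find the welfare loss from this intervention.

$87.60 million

Demand slope = (116.65 − 196.45)/(168 − 54) = −0.7, so p = 234.25 − 0.7q.
Supply slope = (205.5 − 148.5)/(168 − 54) = 0.5, so p = 121.5 + 0.5q.
Competitive equilibrium: 234.25 − 0.7q = 121.5 + 0.5q → q* = 93.9583, p* = 168.4792.
The subsidy lowers effective supply by 14.5: p = 107 + 0.5q.
New quantity: 234.25 − 0.7q = 107 + 0.5q → q' = 106.0417.
Overproduction Δq = 106.0417 − 93.9583 = 12.0834; wedge = subsidy = 14.5.
Deadweight loss = ½ × 12.0834 × 14.5 = $87.60 million.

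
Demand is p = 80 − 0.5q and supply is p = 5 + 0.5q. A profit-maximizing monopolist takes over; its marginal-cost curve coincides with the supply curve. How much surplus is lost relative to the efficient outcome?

312.50

Competitive equilibrium: 80 − 0.5q = 5 + 0.5q → q* = 75, p* = 42.5.
Marginal revenue: MR = 80 − q. Set MR = MC: 80 − q = 5 + 0.5q → q_m = 50.
Price p_m = 80 − 0.5·50 = 55; MC(q_m) = 5 + 0.5·50 = 30.
Competitive q* = 75, so Δq = 25; wedge = 55 − 30 = 25.
Deadweight loss = ½ × 25 × 25 = 312.50.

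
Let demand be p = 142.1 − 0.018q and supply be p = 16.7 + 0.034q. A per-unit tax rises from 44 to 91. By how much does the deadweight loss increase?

Competitive equilibrium: 142.1 − 0.018q = 16.7 + 0.034q → q* = 2411.5385, p* = 98.6923.
For a per-unit tax t: Δq = t/0.052, so DWL = ½·t·(t/0.052) = t²/0.104.
At t = 44: DWL = 18615.385. At t = 91: DWL = 79625.
Increase = 79625 − 18615.385 = 61009.62.

61009.62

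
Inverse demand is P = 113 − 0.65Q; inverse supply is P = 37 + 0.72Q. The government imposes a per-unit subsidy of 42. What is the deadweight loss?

643.80

Competitive equilibrium: 113 − 0.65Q = 37 + 0.72Q → Q* = 55.47445, P* = 76.94161.
The subsidy lowers effective supply by 42: P = 0.72Q − 5.
New quantity: 113 − 0.65Q = 0.72Q − 5 → Q' = 86.13139.
Overproduction ΔQ = 86.13139 − 55.47445 = 30.65694; wedge = subsidy = 42.
Welfare loss = ½ × 30.65694 × 42 = 643.80.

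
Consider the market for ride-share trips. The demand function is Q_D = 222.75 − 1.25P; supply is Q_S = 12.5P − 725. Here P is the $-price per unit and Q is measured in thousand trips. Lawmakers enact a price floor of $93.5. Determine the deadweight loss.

$415.13 thousand

In inverse form: demand P = 178.2 − 0.8Q, supply P = 58 + 0.08Q.
Competitive equilibrium: 178.2 − 0.8Q = 58 + 0.08Q → Q* = 136.5909, P* = 68.9273.
At the floor P = 93.5, quantity demanded = (178.2 − 93.5)/0.8 = 105.875.
Sellers' marginal cost at Q' = 105.875: 58 + 0.08·105.875 = 66.47.
ΔQ = 136.5909 − 105.875 = 30.7159; wedge = 93.5 − 66.47 = 27.03.
The triangle = ½ × 30.7159 × 27.03 = $415.13 thousand.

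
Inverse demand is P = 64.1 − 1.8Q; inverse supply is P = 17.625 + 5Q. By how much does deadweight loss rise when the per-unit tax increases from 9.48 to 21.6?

Competitive equilibrium: 64.1 − 1.8Q = 17.625 + 5Q → Q* = 6.8346, P* = 51.7978.
For a per-unit tax t: ΔQ = t/6.8, so DWL = ½·t·(t/6.8) = t²/13.6.
At t = 9.48: DWL = 6.608. At t = 21.6: DWL = 34.306.
Increase = 34.306 − 6.608 = 27.70.

27.70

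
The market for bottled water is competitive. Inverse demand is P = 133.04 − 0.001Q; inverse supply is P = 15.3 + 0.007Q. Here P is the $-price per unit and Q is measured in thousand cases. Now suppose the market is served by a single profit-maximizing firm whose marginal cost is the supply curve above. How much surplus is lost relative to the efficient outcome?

$10696.53 thousand

Competitive equilibrium: 133.04 − 0.001Q = 15.3 + 0.007Q → Q* = 14717.5, P* = 118.3225.
Marginal revenue: MR = 133.04 − 0.002Q. Set MR = MC: 133.04 − 0.002Q = 15.3 + 0.007Q → Q_m = 13082.22222.
Price P_m = 133.04 − 0.001·13082.22222 = 119.95778; MC(Q_m) = 15.3 + 0.007·13082.22222 = 106.87556.
Competitive Q* = 14717.5, so ΔQ = 1635.27778; wedge = 119.95778 − 106.87556 = 13.08222.
Deadweight loss = ½ × 1635.27778 × 13.08222 = $10696.53 thousand.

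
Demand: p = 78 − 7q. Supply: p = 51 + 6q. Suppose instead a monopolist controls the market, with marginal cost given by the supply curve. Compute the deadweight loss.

Competitive equilibrium: 78 − 7q = 51 + 6q → q* = 2.0769, p* = 63.4615.
Marginal revenue: MR = 78 − 14q. Set MR = MC: 78 − 14q = 51 + 6q → q_m = 1.35.
Price p_m = 78 − 7·1.35 = 68.55; MC(q_m) = 51 + 6·1.35 = 59.1.
Competitive q* = 2.0769, so Δq = 0.7269; wedge = 68.55 − 59.1 = 9.45.
Welfare loss = ½ × 0.7269 × 9.45 = 3.43.

3.43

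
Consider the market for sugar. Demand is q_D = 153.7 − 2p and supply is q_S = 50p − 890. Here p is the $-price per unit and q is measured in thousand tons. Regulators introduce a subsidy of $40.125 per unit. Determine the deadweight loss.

$1548.09 thousand

In inverse form: demand p = 76.85 − 0.5q, supply p = 17.8 + 0.02q.
Competitive equilibrium: 76.85 − 0.5q = 17.8 + 0.02q → q* = 113.5577, p* = 20.0712.
The subsidy lowers effective supply by 40.125: p = 0.02q − 22.325.
New quantity: 76.85 − 0.5q = 0.02q − 22.325 → q' = 190.7212.
Overproduction Δq = 190.7212 − 113.5577 = 77.1635; wedge = subsidy = 40.125.
The triangle = ½ × 77.1635 × 40.125 = $1548.09 thousand.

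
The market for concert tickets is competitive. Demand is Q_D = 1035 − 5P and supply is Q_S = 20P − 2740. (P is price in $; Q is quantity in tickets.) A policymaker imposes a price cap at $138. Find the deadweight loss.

$8450

In inverse form: demand P = 207 − 0.2Q, supply P = 137 + 0.05Q.
Competitive equilibrium: 207 − 0.2Q = 137 + 0.05Q → Q* = 280, P* = 151.
At the ceiling P = 138, quantity supplied = (138 − 137)/0.05 = 20.
Willingness to pay at Q' = 20: 207 − 0.2·20 = 203.
ΔQ = 280 − 20 = 260; wedge = 203 − 138 = 65.
Deadweight loss = ½ × 260 × 65 = $8450.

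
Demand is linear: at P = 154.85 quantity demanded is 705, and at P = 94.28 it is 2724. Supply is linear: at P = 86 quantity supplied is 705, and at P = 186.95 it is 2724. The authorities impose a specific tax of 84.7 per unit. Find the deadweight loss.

Demand slope = (94.28 − 154.85)/(2724 − 705) = −0.03, so P = 176 − 0.03Q.
Supply slope = (186.95 − 86)/(2724 − 705) = 0.05, so P = 50.75 + 0.05Q.
Competitive equilibrium: 176 − 0.03Q = 50.75 + 0.05Q → Q* = 1565.625, P* = 129.0313.
With the tax, the buyer price exceeds the seller price by 84.7: (176 − 0.03Q) − (50.75 + 0.05Q) = 84.7 → Q' = 506.875.
ΔQ = 1565.625 − 506.875 = 1058.75; the wedge equals the tax, 84.7.
The triangle = ½ × 1058.75 × 84.7 = 44838.06.

44838.06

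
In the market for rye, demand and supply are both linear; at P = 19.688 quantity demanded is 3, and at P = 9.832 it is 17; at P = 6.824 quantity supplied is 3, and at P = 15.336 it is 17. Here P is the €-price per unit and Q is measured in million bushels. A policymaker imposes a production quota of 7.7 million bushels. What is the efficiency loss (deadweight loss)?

€17.10 million

Demand slope = (9.832 − 19.688)/(17 − 3) = −0.704, so P = 21.8 − 0.704Q.
Supply slope = (15.336 − 6.824)/(17 − 3) = 0.608, so P = 5 + 0.608Q.
Competitive equilibrium: 21.8 − 0.704Q = 5 + 0.608Q → Q* = 12.8049, P* = 12.7854.
At Q = 7.7: demand price = 21.8 − 0.704·7.7 = 16.3792; supply price = 5 + 0.608·7.7 = 9.6816.
ΔQ = 12.8049 − 7.7 = 5.1049; wedge = 16.3792 − 9.6816 = 6.6976.
Deadweight loss = ½ × 5.1049 × 6.6976 = €17.10 million.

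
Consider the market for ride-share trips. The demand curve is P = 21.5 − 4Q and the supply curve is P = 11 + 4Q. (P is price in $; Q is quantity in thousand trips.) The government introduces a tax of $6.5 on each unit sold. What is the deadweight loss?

$2.64 thousand

Competitive equilibrium: 21.5 − 4Q = 11 + 4Q → Q* = 1.3125, P* = 16.25.
With the tax, the buyer price exceeds the seller price by 6.5: (21.5 − 4Q) − (11 + 4Q) = 6.5 → Q' = 0.5.
ΔQ = 1.3125 − 0.5 = 0.8125; the wedge equals the tax, 6.5.
Deadweight loss = ½ × 0.8125 × 6.5 = $2.64 thousand.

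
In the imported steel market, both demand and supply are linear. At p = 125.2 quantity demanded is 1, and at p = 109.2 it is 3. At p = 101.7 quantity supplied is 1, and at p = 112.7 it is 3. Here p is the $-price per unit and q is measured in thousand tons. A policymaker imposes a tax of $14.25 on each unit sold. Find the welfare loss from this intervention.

$7.52 thousand

Demand slope = (109.2 − 125.2)/(3 − 1) = −8, so p = 133.2 − 8q.
Supply slope = (112.7 − 101.7)/(3 − 1) = 5.5, so p = 96.2 + 5.5q.
Competitive equilibrium: 133.2 − 8q = 96.2 + 5.5q → q* = 2.7407, p* = 111.2741.
With the tax, the buyer price exceeds the seller price by 14.25: (133.2 − 8q) − (96.2 + 5.5q) = 14.25 → q' = 1.6852.
Δq = 2.7407 − 1.6852 = 1.0555; the wedge equals the tax, 14.25.
DWL = ½ × 1.0555 × 14.25 = $7.52 thousand.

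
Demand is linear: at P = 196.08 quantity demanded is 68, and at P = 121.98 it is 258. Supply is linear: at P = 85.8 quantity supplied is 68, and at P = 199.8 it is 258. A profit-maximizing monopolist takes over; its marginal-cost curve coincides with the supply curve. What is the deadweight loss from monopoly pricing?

Demand slope = (121.98 − 196.08)/(258 − 68) = −0.39, so P = 222.6 − 0.39Q.
Supply slope = (199.8 − 85.8)/(258 − 68) = 0.6, so P = 45 + 0.6Q.
Competitive equilibrium: 222.6 − 0.39Q = 45 + 0.6Q → Q* = 179.39394, P* = 152.63636.
Marginal revenue: MR = 222.6 − 0.78Q. Set MR = MC: 222.6 − 0.78Q = 45 + 0.6Q → Q_m = 128.69565.
Price P_m = 222.6 − 0.39·128.69565 = 172.4087; MC(Q_m) = 45 + 0.6·128.69565 = 122.21739.
Competitive Q* = 179.39394, so ΔQ = 50.69829; wedge = 172.4087 − 122.21739 = 50.19131.
Deadweight loss = ½ × 50.69829 × 50.19131 = 1272.31.

1272.31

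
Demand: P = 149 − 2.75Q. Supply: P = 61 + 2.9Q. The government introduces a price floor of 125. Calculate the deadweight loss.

132.48

Competitive equilibrium: 149 − 2.75Q = 61 + 2.9Q → Q* = 15.5752, P* = 106.1681.
At the floor P = 125, quantity demanded = (149 − 125)/2.75 = 8.7273.
Sellers' marginal cost at Q' = 8.7273: 61 + 2.9·8.7273 = 86.3092.
ΔQ = 15.5752 − 8.7273 = 6.8479; wedge = 125 − 86.3092 = 38.6908.
Deadweight loss = ½ × 6.8479 × 38.6908 = 132.48.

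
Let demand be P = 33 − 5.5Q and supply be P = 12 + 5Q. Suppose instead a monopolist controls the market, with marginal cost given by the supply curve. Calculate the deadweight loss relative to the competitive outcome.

2.48

Competitive equilibrium: 33 − 5.5Q = 12 + 5Q → Q* = 2, P* = 22.
Marginal revenue: MR = 33 − 11Q. Set MR = MC: 33 − 11Q = 12 + 5Q → Q_m = 1.3125.
Price P_m = 33 − 5.5·1.3125 = 25.7813; MC(Q_m) = 12 + 5·1.3125 = 18.5625.
Competitive Q* = 2, so ΔQ = 0.6875; wedge = 25.7813 − 18.5625 = 7.2188.
Deadweight loss = ½ × 0.6875 × 7.2188 = 2.48.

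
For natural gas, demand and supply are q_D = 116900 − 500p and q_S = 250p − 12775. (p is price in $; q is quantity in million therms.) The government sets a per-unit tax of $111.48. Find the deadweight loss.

$1035649.20 million

In inverse form: demand p = 233.8 − 0.002q, supply p = 51.1 + 0.004q.
Competitive equilibrium: 233.8 − 0.002q = 51.1 + 0.004q → q* = 30450, p* = 172.9.
With the tax, the buyer price exceeds the seller price by 111.48: (233.8 − 0.002q) − (51.1 + 0.004q) = 111.48 → q' = 11870.
Δq = 30450 − 11870 = 18580; the wedge equals the tax, 111.48.
Welfare loss = ½ × 18580 × 111.48 = $1035649.20 million.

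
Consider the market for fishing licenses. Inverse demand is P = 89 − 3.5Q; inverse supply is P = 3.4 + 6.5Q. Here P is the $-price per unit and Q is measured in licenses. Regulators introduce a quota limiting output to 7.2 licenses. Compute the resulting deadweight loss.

$9.248

Competitive equilibrium: 89 − 3.5Q = 3.4 + 6.5Q → Q* = 8.56, P* = 59.04.
At Q = 7.2: demand price = 89 − 3.5·7.2 = 63.8; supply price = 3.4 + 6.5·7.2 = 50.2.
ΔQ = 8.56 − 7.2 = 1.36; wedge = 63.8 − 50.2 = 13.6.
The triangle = ½ × 1.36 × 13.6 = $9.248.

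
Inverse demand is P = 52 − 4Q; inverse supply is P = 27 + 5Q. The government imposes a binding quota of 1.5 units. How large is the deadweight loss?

Competitive equilibrium: 52 − 4Q = 27 + 5Q → Q* = 2.7778, P* = 40.8889.
At Q = 1.5: demand price = 52 − 4·1.5 = 46; supply price = 27 + 5·1.5 = 34.5.
ΔQ = 2.7778 − 1.5 = 1.2778; wedge = 46 − 34.5 = 11.5.
DWL = ½ × 1.2778 × 11.5 = 7.35.

7.35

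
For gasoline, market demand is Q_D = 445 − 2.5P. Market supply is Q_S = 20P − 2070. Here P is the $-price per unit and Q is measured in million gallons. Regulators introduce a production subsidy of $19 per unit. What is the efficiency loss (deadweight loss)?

In inverse form: demand P = 178 − 0.4Q, supply P = 103.5 + 0.05Q.
Competitive equilibrium: 178 − 0.4Q = 103.5 + 0.05Q → Q* = 165.5556, P* = 111.7778.
The subsidy lowers effective supply by 19: P = 84.5 + 0.05Q.
New quantity: 178 − 0.4Q = 84.5 + 0.05Q → Q' = 207.7778.
Overproduction ΔQ = 207.7778 − 165.5556 = 42.2222; wedge = subsidy = 19.
Welfare loss = ½ × 42.2222 × 19 = $401.11 million.

$401.11 million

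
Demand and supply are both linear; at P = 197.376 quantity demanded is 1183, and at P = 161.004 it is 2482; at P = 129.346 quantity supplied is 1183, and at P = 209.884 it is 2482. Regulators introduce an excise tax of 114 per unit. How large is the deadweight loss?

Demand slope = (161.004 − 197.376)/(2482 − 1183) = −0.028, so P = 230.5 − 0.028Q.
Supply slope = (209.884 − 129.346)/(2482 − 1183) = 0.062, so P = 56 + 0.062Q.
Competitive equilibrium: 230.5 − 0.028Q = 56 + 0.062Q → Q* = 1938.8889, P* = 176.2111.
With the tax, the buyer price exceeds the seller price by 114: (230.5 − 0.028Q) − (56 + 0.062Q) = 114 → Q' = 672.2222.
ΔQ = 1938.8889 − 672.2222 = 1266.6667; the wedge equals the tax, 114.
Deadweight loss = ½ × 1266.6667 × 114 = 72200.

72200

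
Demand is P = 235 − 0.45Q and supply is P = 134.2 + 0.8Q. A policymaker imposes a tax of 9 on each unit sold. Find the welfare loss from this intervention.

Competitive equilibrium: 235 − 0.45Q = 134.2 + 0.8Q → Q* = 80.64, P* = 198.712.
With the tax, the buyer price exceeds the seller price by 9: (235 − 0.45Q) − (134.2 + 0.8Q) = 9 → Q' = 73.44.
ΔQ = 80.64 − 73.44 = 7.2; the wedge equals the tax, 9.
The triangle = ½ × 7.2 × 9 = 32.40.

32.40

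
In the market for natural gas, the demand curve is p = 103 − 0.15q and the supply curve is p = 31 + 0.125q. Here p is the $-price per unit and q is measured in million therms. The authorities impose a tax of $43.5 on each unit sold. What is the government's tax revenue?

Competitive equilibrium: 103 − 0.15q = 31 + 0.125q → q* = 261.8182, p* = 63.7273.
With the tax, the buyer price exceeds the seller price by 43.5: (103 − 0.15q) − (31 + 0.125q) = 43.5 → q' = 103.6364.
Tax revenue = 43.5 × 103.6364 = $4508.18 million.

$4508.18 million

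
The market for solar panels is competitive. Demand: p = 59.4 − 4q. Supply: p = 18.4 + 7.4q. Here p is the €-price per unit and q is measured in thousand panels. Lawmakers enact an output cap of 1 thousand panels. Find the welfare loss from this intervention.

Competitive equilibrium: 59.4 − 4q = 18.4 + 7.4q → q* = 3.5965, p* = 45.014.
At q = 1: demand price = 59.4 − 4·1 = 55.4; supply price = 18.4 + 7.4·1 = 25.8.
Δq = 3.5965 − 1 = 2.5965; wedge = 55.4 − 25.8 = 29.6.
Welfare loss = ½ × 2.5965 × 29.6 = €38.43 thousand.

€38.43 thousand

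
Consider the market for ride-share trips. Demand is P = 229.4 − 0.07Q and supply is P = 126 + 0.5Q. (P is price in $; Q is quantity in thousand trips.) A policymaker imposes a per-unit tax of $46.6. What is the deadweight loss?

$1904.88 thousand

Competitive equilibrium: 229.4 − 0.07Q = 126 + 0.5Q → Q* = 181.4035, P* = 216.7018.
With the tax, the buyer price exceeds the seller price by 46.6: (229.4 − 0.07Q) − (126 + 0.5Q) = 46.6 → Q' = 99.6491.
ΔQ = 181.4035 − 99.6491 = 81.7544; the wedge equals the tax, 46.6.
DWL = ½ × 81.7544 × 46.6 = $1904.88 thousand.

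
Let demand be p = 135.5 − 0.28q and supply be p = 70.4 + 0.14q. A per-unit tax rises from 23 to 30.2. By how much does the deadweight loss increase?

456

Competitive equilibrium: 135.5 − 0.28q = 70.4 + 0.14q → q* = 155, p* = 92.1.
For a per-unit tax t: Δq = t/0.42, so DWL = ½·t·(t/0.42) = t²/0.84.
At t = 23: DWL = 629.762. At t = 30.2: DWL = 1085.762.
Increase = 1085.762 − 629.762 = 456.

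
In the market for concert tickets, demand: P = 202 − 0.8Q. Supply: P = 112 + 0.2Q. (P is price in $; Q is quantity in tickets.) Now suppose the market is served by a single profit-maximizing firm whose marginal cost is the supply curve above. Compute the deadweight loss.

$800

Competitive equilibrium: 202 − 0.8Q = 112 + 0.2Q → Q* = 90, P* = 130.
Marginal revenue: MR = 202 − 1.6Q. Set MR = MC: 202 − 1.6Q = 112 + 0.2Q → Q_m = 50.
Price P_m = 202 − 0.8·50 = 162; MC(Q_m) = 112 + 0.2·50 = 122.
Competitive Q* = 90, so ΔQ = 40; wedge = 162 − 122 = 40.
The triangle = ½ × 40 × 40 = $800.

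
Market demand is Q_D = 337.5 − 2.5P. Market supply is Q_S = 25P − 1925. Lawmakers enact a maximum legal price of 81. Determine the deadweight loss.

222.73

In inverse form: demand P = 135 − 0.4Q, supply P = 77 + 0.04Q.
Competitive equilibrium: 135 − 0.4Q = 77 + 0.04Q → Q* = 131.8182, P* = 82.2727.
At the ceiling P = 81, quantity supplied = (81 − 77)/0.04 = 100.
Willingness to pay at Q' = 100: 135 − 0.4·100 = 95.
ΔQ = 131.8182 − 100 = 31.8182; wedge = 95 − 81 = 14.
Welfare loss = ½ × 31.8182 × 14 = 222.73.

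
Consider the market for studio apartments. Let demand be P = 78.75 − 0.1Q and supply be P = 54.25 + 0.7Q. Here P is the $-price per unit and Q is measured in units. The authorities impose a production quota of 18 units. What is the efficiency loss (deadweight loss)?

Competitive equilibrium: 78.75 − 0.1Q = 54.25 + 0.7Q → Q* = 30.625, P* = 75.6875.
At Q = 18: demand price = 78.75 − 0.1·18 = 76.95; supply price = 54.25 + 0.7·18 = 66.85.
ΔQ = 30.625 − 18 = 12.625; wedge = 76.95 − 66.85 = 10.1.
DWL = ½ × 12.625 × 10.1 = $63.76.

$63.76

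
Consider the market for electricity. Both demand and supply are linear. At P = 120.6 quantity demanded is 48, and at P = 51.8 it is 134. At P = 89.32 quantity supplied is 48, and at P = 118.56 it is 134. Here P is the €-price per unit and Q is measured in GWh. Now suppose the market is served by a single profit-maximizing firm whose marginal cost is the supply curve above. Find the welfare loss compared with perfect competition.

Demand slope = (51.8 − 120.6)/(134 − 48) = −0.8, so P = 159 − 0.8Q.
Supply slope = (118.56 − 89.32)/(134 − 48) = 0.34, so P = 73 + 0.34Q.
Competitive equilibrium: 159 − 0.8Q = 73 + 0.34Q → Q* = 75.4386, P* = 98.6491.
Marginal revenue: MR = 159 − 1.6Q. Set MR = MC: 159 − 1.6Q = 73 + 0.34Q → Q_m = 44.3299.
Price P_m = 159 − 0.8·44.3299 = 123.5361; MC(Q_m) = 73 + 0.34·44.3299 = 88.0722.
Competitive Q* = 75.4386, so ΔQ = 31.1087; wedge = 123.5361 − 88.0722 = 35.4639.
Welfare loss = ½ × 31.1087 × 35.4639 = €551.62.

€551.62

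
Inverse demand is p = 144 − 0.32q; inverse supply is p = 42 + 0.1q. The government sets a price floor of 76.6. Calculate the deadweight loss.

218.17

Competitive equilibrium: 144 − 0.32q = 42 + 0.1q → q* = 242.8571, p* = 66.2857.
At the floor p = 76.6, quantity demanded = (144 − 76.6)/0.32 = 210.625.
Sellers' marginal cost at q' = 210.625: 42 + 0.1·210.625 = 63.0625.
Δq = 242.8571 − 210.625 = 32.2321; wedge = 76.6 − 63.0625 = 13.5375.
Deadweight loss = ½ × 32.2321 × 13.5375 = 218.17.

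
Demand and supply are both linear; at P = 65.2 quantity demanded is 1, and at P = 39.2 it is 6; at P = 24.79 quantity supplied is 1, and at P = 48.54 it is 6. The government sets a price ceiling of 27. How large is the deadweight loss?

64.33

Demand slope = (39.2 − 65.2)/(6 − 1) = −5.2, so P = 70.4 − 5.2Q.
Supply slope = (48.54 − 24.79)/(6 − 1) = 4.75, so P = 20.04 + 4.75Q.
Competitive equilibrium: 70.4 − 5.2Q = 20.04 + 4.75Q → Q* = 5.0613, P* = 44.0812.
At the ceiling P = 27, quantity supplied = (27 − 20.04)/4.75 = 1.4653.
Willingness to pay at Q' = 1.4653: 70.4 − 5.2·1.4653 = 62.7804.
ΔQ = 5.0613 − 1.4653 = 3.596; wedge = 62.7804 − 27 = 35.7804.
The triangle = ½ × 3.596 × 35.7804 = 64.33.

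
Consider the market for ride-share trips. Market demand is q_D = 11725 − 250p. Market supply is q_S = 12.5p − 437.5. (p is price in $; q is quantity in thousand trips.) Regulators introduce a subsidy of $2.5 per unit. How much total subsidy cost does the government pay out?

In inverse form: demand p = 46.9 − 0.004q, supply p = 35 + 0.08q.
Competitive equilibrium: 46.9 − 0.004q = 35 + 0.08q → q* = 141.6667, p* = 46.3333.
The subsidy lowers effective supply by 2.5: p = 32.5 + 0.08q.
New quantity: 46.9 − 0.004q = 32.5 + 0.08q → q' = 171.4286.
Total subsidy cost = 2.5 × 171.4286 = $428.57 thousand.

$428.57 thousand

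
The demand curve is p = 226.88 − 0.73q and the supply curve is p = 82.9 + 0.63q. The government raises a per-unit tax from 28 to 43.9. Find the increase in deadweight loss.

Competitive equilibrium: 226.88 − 0.73q = 82.9 + 0.63q → q* = 105.8676, p* = 149.5966.
For a per-unit tax t: Δq = t/1.36, so DWL = ½·t·(t/1.36) = t²/2.72.
At t = 28: DWL = 288.235. At t = 43.9: DWL = 708.533.
Increase = 708.533 − 288.235 = 420.30.

420.30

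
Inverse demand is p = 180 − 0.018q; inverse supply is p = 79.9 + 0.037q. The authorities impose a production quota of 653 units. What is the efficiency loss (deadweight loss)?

Competitive equilibrium: 180 − 0.018q = 79.9 + 0.037q → q* = 1820, p* = 147.24.
At q = 653: demand price = 180 − 0.018·653 = 168.246; supply price = 79.9 + 0.037·653 = 104.061.
Δq = 1820 − 653 = 1167; wedge = 168.246 − 104.061 = 64.185.
DWL = ½ × 1167 × 64.185 = 37451.95.

37451.95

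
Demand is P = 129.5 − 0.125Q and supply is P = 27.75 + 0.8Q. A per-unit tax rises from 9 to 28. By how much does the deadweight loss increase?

380

Competitive equilibrium: 129.5 − 0.125Q = 27.75 + 0.8Q → Q* = 110, P* = 115.75.
For a per-unit tax t: ΔQ = t/0.925, so DWL = ½·t·(t/0.925) = t²/1.85.
At t = 9: DWL = 43.784. At t = 28: DWL = 423.784.
Increase = 423.784 − 43.784 = 380.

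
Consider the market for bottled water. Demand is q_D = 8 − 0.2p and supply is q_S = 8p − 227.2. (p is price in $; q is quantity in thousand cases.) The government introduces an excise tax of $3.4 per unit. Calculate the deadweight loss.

In inverse form: demand p = 40 − 5q, supply p = 28.4 + 0.125q.
Competitive equilibrium: 40 − 5q = 28.4 + 0.125q → q* = 2.2634, p* = 28.6829.
With the tax, the buyer price exceeds the seller price by 3.4: (40 − 5q) − (28.4 + 0.125q) = 3.4 → q' = 1.6.
Δq = 2.2634 − 1.6 = 0.6634; the wedge equals the tax, 3.4.
Welfare loss = ½ × 0.6634 × 3.4 = $1.13 thousand.

$1.13 thousand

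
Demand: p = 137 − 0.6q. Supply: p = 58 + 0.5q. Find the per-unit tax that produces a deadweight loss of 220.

Competitive equilibrium: 137 − 0.6q = 58 + 0.5q → q* = 71.8182, p* = 93.9091.
A tax t gives Δq = t/1.1 and wedge t, so DWL = t²/2.2.
t²/2.2 = 220 → t² = 484 → t = 22.

22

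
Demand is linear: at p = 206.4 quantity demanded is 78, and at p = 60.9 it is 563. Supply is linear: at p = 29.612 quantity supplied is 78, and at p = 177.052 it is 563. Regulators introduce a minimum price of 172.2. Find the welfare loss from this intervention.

Demand slope = (60.9 − 206.4)/(563 − 78) = −0.3, so p = 229.8 − 0.3q.
Supply slope = (177.052 − 29.612)/(563 − 78) = 0.304, so p = 5.9 + 0.304q.
Competitive equilibrium: 229.8 − 0.3q = 5.9 + 0.304q → q* = 370.69536, p* = 118.59139.
At the floor p = 172.2, quantity demanded = (229.8 − 172.2)/0.3 = 192.
Sellers' marginal cost at q' = 192: 5.9 + 0.304·192 = 64.268.
Δq = 370.69536 − 192 = 178.69536; wedge = 172.2 − 64.268 = 107.932.
The triangle = ½ × 178.69536 × 107.932 = 9643.47.

9643.47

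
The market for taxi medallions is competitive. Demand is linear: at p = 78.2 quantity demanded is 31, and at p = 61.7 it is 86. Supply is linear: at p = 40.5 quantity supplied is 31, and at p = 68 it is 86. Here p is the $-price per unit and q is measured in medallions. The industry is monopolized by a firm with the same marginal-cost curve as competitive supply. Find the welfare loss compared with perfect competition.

$181.59

Demand slope = (61.7 − 78.2)/(86 − 31) = −0.3, so p = 87.5 − 0.3q.
Supply slope = (68 − 40.5)/(86 − 31) = 0.5, so p = 25 + 0.5q.
Competitive equilibrium: 87.5 − 0.3q = 25 + 0.5q → q* = 78.125, p* = 64.0625.
Marginal revenue: MR = 87.5 − 0.6q. Set MR = MC: 87.5 − 0.6q = 25 + 0.5q → q_m = 56.8182.
Price p_m = 87.5 − 0.3·56.8182 = 70.4545; MC(q_m) = 25 + 0.5·56.8182 = 53.4091.
Competitive q* = 78.125, so Δq = 21.3068; wedge = 70.4545 − 53.4091 = 17.0454.
DWL = ½ × 21.3068 × 17.0454 = $181.59.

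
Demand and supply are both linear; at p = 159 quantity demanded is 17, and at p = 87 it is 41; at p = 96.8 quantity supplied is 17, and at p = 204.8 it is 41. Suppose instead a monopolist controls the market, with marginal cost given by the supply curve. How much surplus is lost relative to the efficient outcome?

195.84

Demand slope = (87 − 159)/(41 − 17) = −3, so p = 210 − 3q.
Supply slope = (204.8 − 96.8)/(41 − 17) = 4.5, so p = 20.3 + 4.5q.
Competitive equilibrium: 210 − 3q = 20.3 + 4.5q → q* = 25.2933, p* = 134.12.
Marginal revenue: MR = 210 − 6q. Set MR = MC: 210 − 6q = 20.3 + 4.5q → q_m = 18.0667.
Price p_m = 210 − 3·18.0667 = 155.7999; MC(q_m) = 20.3 + 4.5·18.0667 = 101.6002.
Competitive q* = 25.2933, so Δq = 7.2266; wedge = 155.7999 − 101.6002 = 54.1997.
Welfare loss = ½ × 7.2266 × 54.1997 = 195.84.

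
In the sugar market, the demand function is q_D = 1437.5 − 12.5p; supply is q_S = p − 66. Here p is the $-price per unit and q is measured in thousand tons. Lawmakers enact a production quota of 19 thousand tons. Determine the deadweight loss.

$375.51 thousand

In inverse form: demand p = 115 − 0.08q, supply p = 66 + q.
Competitive equilibrium: 115 − 0.08q = 66 + q → q* = 45.3704, p* = 111.3704.
At q = 19: demand price = 115 − 0.08·19 = 113.48; supply price = 66 + 1·19 = 85.
Δq = 45.3704 − 19 = 26.3704; wedge = 113.48 − 85 = 28.48.
Welfare loss = ½ × 26.3704 × 28.48 = $375.51 thousand.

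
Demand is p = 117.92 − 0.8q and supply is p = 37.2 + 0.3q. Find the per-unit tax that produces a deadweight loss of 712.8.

Competitive equilibrium: 117.92 − 0.8q = 37.2 + 0.3q → q* = 73.3818, p* = 59.2145.
A tax t gives Δq = t/1.1 and wedge t, so DWL = t²/2.2.
t²/2.2 = 712.8 → t² = 1568.16 → t = 39.6.

39.6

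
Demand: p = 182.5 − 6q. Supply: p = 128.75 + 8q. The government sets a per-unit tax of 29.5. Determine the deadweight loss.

Competitive equilibrium: 182.5 − 6q = 128.75 + 8q → q* = 3.8393, p* = 159.4643.
With the tax, the buyer price exceeds the seller price by 29.5: (182.5 − 6q) − (128.75 + 8q) = 29.5 → q' = 1.7321.
Δq = 3.8393 − 1.7321 = 2.1072; the wedge equals the tax, 29.5.
DWL = ½ × 2.1072 × 29.5 = 31.08.

31.08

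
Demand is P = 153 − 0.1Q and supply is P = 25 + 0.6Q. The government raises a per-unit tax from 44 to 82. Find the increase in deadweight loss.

Competitive equilibrium: 153 − 0.1Q = 25 + 0.6Q → Q* = 182.8571, P* = 134.7143.
For a per-unit tax t: ΔQ = t/0.7, so DWL = ½·t·(t/0.7) = t²/1.4.
At t = 44: DWL = 1382.857. At t = 82: DWL = 4802.857.
Increase = 4802.857 − 1382.857 = 3420.

3420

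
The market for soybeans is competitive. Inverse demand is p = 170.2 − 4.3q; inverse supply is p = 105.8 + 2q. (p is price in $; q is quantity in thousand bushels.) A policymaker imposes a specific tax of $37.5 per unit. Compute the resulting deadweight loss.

Competitive equilibrium: 170.2 − 4.3q = 105.8 + 2q → q* = 10.2222, p* = 126.2444.
With the tax, the buyer price exceeds the seller price by 37.5: (170.2 − 4.3q) − (105.8 + 2q) = 37.5 → q' = 4.2698.
Δq = 10.2222 − 4.2698 = 5.9524; the wedge equals the tax, 37.5.
The triangle = ½ × 5.9524 × 37.5 = $111.61 thousand.

$111.61 thousand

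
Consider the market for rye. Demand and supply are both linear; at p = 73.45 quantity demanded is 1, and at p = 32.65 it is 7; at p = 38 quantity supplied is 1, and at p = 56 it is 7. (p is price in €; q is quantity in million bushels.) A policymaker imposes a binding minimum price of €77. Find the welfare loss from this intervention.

Demand slope = (32.65 − 73.45)/(7 − 1) = −6.8, so p = 80.25 − 6.8q.
Supply slope = (56 − 38)/(7 − 1) = 3, so p = 35 + 3q.
Competitive equilibrium: 80.25 − 6.8q = 35 + 3q → q* = 4.6173, p* = 48.852.
At the floor p = 77, quantity demanded = (80.25 − 77)/6.8 = 0.4779.
Sellers' marginal cost at q' = 0.4779: 35 + 3·0.4779 = 36.4337.
Δq = 4.6173 − 0.4779 = 4.1394; wedge = 77 − 36.4337 = 40.5663.
DWL = ½ × 4.1394 × 40.5663 = €83.96 million.

€83.96 million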